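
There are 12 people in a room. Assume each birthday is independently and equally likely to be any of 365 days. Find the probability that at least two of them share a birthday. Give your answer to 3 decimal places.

It's easier to compute the probability that all 12 are distinct.
P(all distinct) = 365/365 · 364/365 · ··· · 354/365 ≈ 0.833.
So the probability of at least one match is 1 − 0.833 = 0.167.

0.167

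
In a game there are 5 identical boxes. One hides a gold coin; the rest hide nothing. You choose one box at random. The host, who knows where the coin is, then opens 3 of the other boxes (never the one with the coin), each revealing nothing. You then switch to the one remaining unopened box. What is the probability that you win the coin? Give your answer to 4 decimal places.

0.8000

Your original box holds the coin with probability 1/5, so the other 4 collectively hold it with probability 4/5.
The host can always find 3 empty boxes to open, so the reveals don't change that 4/5; it is now spread over the 1 remaining unopened box.
P(win by switching) = (4/5) · (1/1) = 4/5 ≈ 0.8000.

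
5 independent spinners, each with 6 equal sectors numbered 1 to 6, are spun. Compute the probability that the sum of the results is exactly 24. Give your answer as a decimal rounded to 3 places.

There are 6^5 = 7776 equally likely outcomes.
The number of ordered 5-tuples from {1,…,6} summing to 24 is 205.
P(sum = 24) = 205/7776 ≈ 0.026.

0.026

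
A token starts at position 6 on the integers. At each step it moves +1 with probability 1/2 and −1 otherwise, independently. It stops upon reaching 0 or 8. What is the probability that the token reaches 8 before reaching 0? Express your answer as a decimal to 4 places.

0.7500

With a fair step, P(i) = ½P(i−1) + ½P(i+1) with P(0)=0, P(8)=1 has the linear solution P(i) = i/8.
P(6) = 6/8 = 3/4 ≈ 0.7500.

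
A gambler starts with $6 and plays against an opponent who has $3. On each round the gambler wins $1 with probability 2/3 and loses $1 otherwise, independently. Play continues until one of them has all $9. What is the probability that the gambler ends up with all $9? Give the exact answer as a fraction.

Let r = q/p = (1/3)/(2/3) = 1/2. The recurrence P(i) = p·P(i+1) + q·P(i−1) with P(0)=0, P(9)=1 gives P(i) = (1 − r^i)/(1 − r^9).
P(6) = (1 − (1/2)^6) / (1 − (1/2)^9) = 72/73.

72/73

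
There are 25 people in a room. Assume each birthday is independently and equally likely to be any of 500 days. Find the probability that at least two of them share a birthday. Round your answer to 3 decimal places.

0.457

It's easier to compute the probability that all 25 are distinct.
P(all distinct) = 500/500 · 499/500 · ··· · 476/500 ≈ 0.543.
So the probability of at least one match is 1 − 0.543 = 0.457.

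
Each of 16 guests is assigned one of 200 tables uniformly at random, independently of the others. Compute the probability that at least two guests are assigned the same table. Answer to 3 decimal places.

0.460

It's easier to compute the probability that all 16 are distinct.
P(all distinct) = 200/200 · 199/200 · ··· · 185/200 ≈ 0.540.
So the probability of at least one match is 1 − 0.540 = 0.460.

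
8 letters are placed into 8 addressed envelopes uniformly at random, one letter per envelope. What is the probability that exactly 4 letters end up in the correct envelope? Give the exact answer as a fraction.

1/64

Choose which 4 of the 8 are fixed: C(8,4) = 70 ways.
The remaining 4 must have no fixed point: D(4) = 9.
P = 70·9/40320 = 1/64.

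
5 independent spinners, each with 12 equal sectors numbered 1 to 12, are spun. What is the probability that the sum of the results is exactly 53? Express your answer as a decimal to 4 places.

There are 12^5 = 248832 equally likely outcomes.
The number of ordered 5-tuples from {1,…,12} summing to 53 is 330.
P(sum = 53) = 330/248832 = 55/41472 ≈ 0.0013.

0.0013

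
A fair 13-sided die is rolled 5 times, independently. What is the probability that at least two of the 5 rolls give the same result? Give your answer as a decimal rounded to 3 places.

P(all 5 different) = 13/13 · 12/13 · ··· · 9/13 ≈ 0.416.
P(at least two equal) = 1 − 0.416 = 0.584.

0.584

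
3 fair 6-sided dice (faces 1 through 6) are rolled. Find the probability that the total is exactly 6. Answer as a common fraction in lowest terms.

There are 6^3 = 216 equally likely outcomes.
The number of ordered 3-tuples from {1,…,6} summing to 6 is 10.
P(sum = 6) = 10/216 = 5/108.

5/108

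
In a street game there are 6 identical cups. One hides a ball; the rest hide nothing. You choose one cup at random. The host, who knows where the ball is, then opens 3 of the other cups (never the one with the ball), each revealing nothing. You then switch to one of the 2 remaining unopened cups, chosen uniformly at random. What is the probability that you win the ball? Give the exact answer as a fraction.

5/12

Your original cup holds the ball with probability 1/6, so the other 5 collectively hold it with probability 5/6.
The host can always find 3 empty cups to open, so the reveals don't change that 5/6; it is now spread over the 2 remaining unopened cups.
P(win by switching) = (5/6) · (1/2) = 5/12.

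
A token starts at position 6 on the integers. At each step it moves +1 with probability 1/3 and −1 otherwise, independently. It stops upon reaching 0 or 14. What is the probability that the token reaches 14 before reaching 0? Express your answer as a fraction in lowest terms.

Let r = q/p = (2/3)/(1/3) = 2. The recurrence P(i) = p·P(i+1) + q·P(i−1) with P(0)=0, P(14)=1 gives P(i) = (1 − r^i)/(1 − r^14).
P(6) = (1 − (2)^6) / (1 − (2)^14) = 21/5461.

21/5461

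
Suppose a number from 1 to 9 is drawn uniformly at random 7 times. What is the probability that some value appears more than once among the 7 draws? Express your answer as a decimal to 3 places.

0.962

P(all 7 different) = 9/9 · 8/9 · ··· · 3/9 ≈ 0.038.
P(at least two equal) = 1 − 0.038 = 0.962.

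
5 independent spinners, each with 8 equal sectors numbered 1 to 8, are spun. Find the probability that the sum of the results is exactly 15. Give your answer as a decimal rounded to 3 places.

There are 8^5 = 32768 equally likely outcomes.
The number of ordered 5-tuples from {1,…,8} summing to 15 is 926.
P(sum = 15) = 926/32768 = 463/16384 ≈ 0.028.

0.028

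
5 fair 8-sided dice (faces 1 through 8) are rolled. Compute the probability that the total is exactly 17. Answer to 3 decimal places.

There are 8^5 = 32768 equally likely outcomes.
The number of ordered 5-tuples from {1,…,8} summing to 17 is 1470.
P(sum = 17) = 1470/32768 = 735/16384 ≈ 0.045.

0.045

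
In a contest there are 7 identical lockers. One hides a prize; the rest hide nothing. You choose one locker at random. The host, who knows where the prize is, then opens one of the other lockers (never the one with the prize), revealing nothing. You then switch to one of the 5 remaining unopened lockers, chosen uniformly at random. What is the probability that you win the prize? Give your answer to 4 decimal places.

Your original locker holds the prize with probability 1/7, so the other 6 collectively hold it with probability 6/7.
The host can always find an empty locker to open, so this doesn't change that 6/7; it is now spread over the 5 remaining unopened lockers.
P(win by switching) = (6/7) · (1/5) = 6/35 ≈ 0.1714.

0.1714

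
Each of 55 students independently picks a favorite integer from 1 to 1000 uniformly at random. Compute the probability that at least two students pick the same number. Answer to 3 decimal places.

0.780

It's easier to compute the probability that all 55 are distinct.
P(all distinct) = 1000/1000 · 999/1000 · ··· · 946/1000 ≈ 0.220.
So the probability of at least one match is 1 − 0.220 = 0.780.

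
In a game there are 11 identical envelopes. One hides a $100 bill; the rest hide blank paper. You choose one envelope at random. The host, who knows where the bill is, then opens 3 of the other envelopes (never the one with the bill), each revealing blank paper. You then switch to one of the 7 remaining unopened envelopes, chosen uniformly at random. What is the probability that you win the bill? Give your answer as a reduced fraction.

Your original envelope holds the bill with probability 1/11, so the other 10 collectively hold it with probability 10/11.
The host can always find 3 empty envelopes to open, so the reveals don't change that 10/11; it is now spread over the 7 remaining unopened envelopes.
P(win by switching) = (10/11) · (1/7) = 10/77.

10/77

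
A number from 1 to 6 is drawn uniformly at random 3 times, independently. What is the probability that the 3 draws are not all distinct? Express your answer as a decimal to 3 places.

P(all 3 different) = 6/6 · 5/6 · ··· · 4/6 ≈ 0.556.
P(at least two equal) = 1 − 0.556 = 0.444.

0.444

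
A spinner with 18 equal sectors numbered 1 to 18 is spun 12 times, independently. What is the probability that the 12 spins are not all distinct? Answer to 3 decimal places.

P(all 12 different) = 18/18 · 17/18 · ··· · 7/18 ≈ 0.008.
P(at least two equal) = 1 − 0.008 = 0.992.

0.992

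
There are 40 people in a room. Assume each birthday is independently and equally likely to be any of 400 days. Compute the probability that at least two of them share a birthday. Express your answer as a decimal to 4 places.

It's easier to compute the probability that all 40 are distinct.
P(all distinct) = 400/400 · 399/400 · ··· · 361/400 ≈ 0.1330.
So the probability of at least one match is 1 − 0.1330 = 0.8670.

0.8670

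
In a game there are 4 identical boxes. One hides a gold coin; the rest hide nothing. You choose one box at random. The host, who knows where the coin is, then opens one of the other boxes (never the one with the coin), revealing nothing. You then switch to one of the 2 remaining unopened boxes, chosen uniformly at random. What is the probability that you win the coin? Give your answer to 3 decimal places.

Your original box holds the coin with probability 1/4, so the other 3 collectively hold it with probability 3/4.
The host can always find an empty box to open, so this doesn't change that 3/4; it is now spread over the 2 remaining unopened boxes.
P(win by switching) = (3/4) · (1/2) = 3/8 ≈ 0.375.

0.375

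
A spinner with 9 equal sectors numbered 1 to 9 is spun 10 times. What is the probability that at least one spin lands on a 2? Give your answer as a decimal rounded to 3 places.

0.692

P(no spin lands on a 2) = (8/9)^10 ≈ 0.308.
P(at least one) = 1 − 0.308 = 0.692.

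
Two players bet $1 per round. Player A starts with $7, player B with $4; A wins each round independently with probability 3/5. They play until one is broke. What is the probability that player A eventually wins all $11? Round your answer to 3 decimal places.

Let r = q/p = (2/5)/(3/5) = 2/3. The recurrence P(i) = p·P(i+1) + q·P(i−1) with P(0)=0, P(11)=1 gives P(i) = (1 − r^i)/(1 − r^11).
P(7) = (1 − (2/3)^7) / (1 − (2/3)^11) = 166779/175099 ≈ 0.952.

0.952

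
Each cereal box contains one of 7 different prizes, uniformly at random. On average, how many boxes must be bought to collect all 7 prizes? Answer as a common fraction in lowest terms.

363/20

After i distinct types are collected, each trial gives a new one with probability (7−i)/7, so the expected wait for the next new type is 7/(7−i).
E = 7/7 + 7/6 + 7/5 + 7/4 + 7/3 + 7/2 + 7/1 = 363/20.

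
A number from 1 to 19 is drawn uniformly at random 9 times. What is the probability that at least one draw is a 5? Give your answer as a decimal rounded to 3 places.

P(no draw is a 5) = (18/19)^9 ≈ 0.615.
P(at least one) = 1 − 0.615 = 0.385.

0.385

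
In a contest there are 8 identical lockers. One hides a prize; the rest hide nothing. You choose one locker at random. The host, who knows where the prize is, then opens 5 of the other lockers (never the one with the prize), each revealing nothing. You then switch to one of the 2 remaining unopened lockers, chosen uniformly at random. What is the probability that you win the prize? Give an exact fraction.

Your original locker holds the prize with probability 1/8, so the other 7 collectively hold it with probability 7/8.
The host can always find 5 empty lockers to open, so the reveals don't change that 7/8; it is now spread over the 2 remaining unopened lockers.
P(win by switching) = (7/8) · (1/2) = 7/16.

7/16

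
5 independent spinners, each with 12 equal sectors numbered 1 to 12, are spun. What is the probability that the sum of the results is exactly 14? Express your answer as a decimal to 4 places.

There are 12^5 = 248832 equally likely outcomes.
The number of ordered 5-tuples from {1,…,12} summing to 14 is 715.
P(sum = 14) = 715/248832 ≈ 0.0029.

0.0029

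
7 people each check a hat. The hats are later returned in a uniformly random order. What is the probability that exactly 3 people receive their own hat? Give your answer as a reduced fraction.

1/16

Choose which 3 of the 7 are fixed: C(7,3) = 35 ways.
The remaining 4 must have no fixed point: D(4) = 9.
P = 35·9/5040 = 1/16.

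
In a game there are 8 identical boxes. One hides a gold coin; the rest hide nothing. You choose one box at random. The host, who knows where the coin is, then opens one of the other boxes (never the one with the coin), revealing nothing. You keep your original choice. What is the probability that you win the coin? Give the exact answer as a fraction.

The host can always open an empty box regardless of your choice, so this gives no information about your original box.
P(win by staying) = 1/8.

1/8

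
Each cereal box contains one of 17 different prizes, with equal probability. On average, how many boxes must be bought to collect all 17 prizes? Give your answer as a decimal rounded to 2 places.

58.47

After i distinct types are collected, each trial gives a new one with probability (17−i)/17, so the expected wait for the next new type is 17/(17−i).
E = 17/17 + 17/16 + 17/15 + 17/14 + 17/13 + 17/12 + 17/11 + 17/10 + 17/9 + 17/8 + 17/7 + 17/6 + 17/5 + 17/4 + 17/3 + 17/2 + 17/1 = 42142223/720720 ≈ 58.47.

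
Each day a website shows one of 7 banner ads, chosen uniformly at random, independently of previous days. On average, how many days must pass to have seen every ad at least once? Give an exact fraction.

363/20

After i distinct types are collected, each trial gives a new one with probability (7−i)/7, so the expected wait for the next new type is 7/(7−i).
E = 7/7 + 7/6 + 7/5 + 7/4 + 7/3 + 7/2 + 7/1 = 363/20.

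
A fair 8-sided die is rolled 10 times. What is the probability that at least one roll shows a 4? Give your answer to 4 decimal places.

0.7369

P(no roll shows a 4) = (7/8)^10 ≈ 0.2631.
P(at least one) = 1 − 0.2631 = 0.7369.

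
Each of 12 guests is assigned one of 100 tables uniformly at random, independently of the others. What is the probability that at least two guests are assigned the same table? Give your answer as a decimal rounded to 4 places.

It's easier to compute the probability that all 12 are distinct.
P(all distinct) = 100/100 · 99/100 · ··· · 89/100 ≈ 0.5032.
So the probability of at least one match is 1 − 0.5032 = 0.4968.

0.4968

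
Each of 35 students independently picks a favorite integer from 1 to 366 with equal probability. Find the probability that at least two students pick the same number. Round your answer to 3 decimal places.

It's easier to compute the probability that all 35 are distinct.
P(all distinct) = 366/366 · 365/366 · ··· · 332/366 ≈ 0.187.
So the probability of at least one match is 1 − 0.187 = 0.813.

0.813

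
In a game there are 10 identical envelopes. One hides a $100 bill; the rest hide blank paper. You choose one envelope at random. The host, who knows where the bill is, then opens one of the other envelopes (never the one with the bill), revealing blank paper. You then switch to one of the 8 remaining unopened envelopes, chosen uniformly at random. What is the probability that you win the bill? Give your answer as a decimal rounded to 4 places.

0.1125

Your original envelope holds the bill with probability 1/10, so the other 9 collectively hold it with probability 9/10.
The host can always find an empty envelope to open, so this doesn't change that 9/10; it is now spread over the 8 remaining unopened envelopes.
P(win by switching) = (9/10) · (1/8) = 9/80 ≈ 0.1125.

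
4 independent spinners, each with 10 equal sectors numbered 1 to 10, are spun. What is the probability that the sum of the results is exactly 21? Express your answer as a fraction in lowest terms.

33/500

There are 10^4 = 10000 equally likely outcomes.
The number of ordered 4-tuples from {1,…,10} summing to 21 is 660.
P(sum = 21) = 660/10000 = 33/500.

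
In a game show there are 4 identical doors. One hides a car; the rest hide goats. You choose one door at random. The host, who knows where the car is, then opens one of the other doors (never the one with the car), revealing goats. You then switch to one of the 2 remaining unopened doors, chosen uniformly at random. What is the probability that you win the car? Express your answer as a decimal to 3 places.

Your original door holds the car with probability 1/4, so the other 3 collectively hold it with probability 3/4.
The host can always find an empty door to open, so this doesn't change that 3/4; it is now spread over the 2 remaining unopened doors.
P(win by switching) = (3/4) · (1/2) = 3/8 ≈ 0.375.

0.375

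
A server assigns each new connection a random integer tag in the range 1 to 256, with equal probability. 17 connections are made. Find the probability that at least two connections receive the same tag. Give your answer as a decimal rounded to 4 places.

It's easier to compute the probability that all 17 are distinct.
P(all distinct) = 256/256 · 255/256 · ··· · 240/256 ≈ 0.5810.
So the probability of at least one match is 1 − 0.5810 = 0.4190.

0.4190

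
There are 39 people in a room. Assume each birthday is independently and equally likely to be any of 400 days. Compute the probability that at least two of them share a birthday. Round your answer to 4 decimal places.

It's easier to compute the probability that all 39 are distinct.
P(all distinct) = 400/400 · 399/400 · ··· · 362/400 ≈ 0.1473.
So the probability of at least one match is 1 − 0.1473 = 0.8527.

0.8527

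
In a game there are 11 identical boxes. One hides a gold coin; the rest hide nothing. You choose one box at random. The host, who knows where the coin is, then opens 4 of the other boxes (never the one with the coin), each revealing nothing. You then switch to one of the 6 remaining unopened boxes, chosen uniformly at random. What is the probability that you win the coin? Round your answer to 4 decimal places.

Your original box holds the coin with probability 1/11, so the other 10 collectively hold it with probability 10/11.
The host can always find 4 empty boxes to open, so the reveals don't change that 10/11; it is now spread over the 6 remaining unopened boxes.
P(win by switching) = (10/11) · (1/6) = 5/33 ≈ 0.1515.

0.1515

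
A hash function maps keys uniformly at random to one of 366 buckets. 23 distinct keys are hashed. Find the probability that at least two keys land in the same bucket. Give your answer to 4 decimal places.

0.5063

It's easier to compute the probability that all 23 are distinct.
P(all distinct) = 366/366 · 365/366 · ··· · 344/366 ≈ 0.4937.
So the probability of at least one match is 1 − 0.4937 = 0.5063.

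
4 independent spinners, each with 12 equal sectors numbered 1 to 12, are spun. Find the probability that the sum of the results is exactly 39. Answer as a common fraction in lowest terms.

55/5184

There are 12^4 = 20736 equally likely outcomes.
The number of ordered 4-tuples from {1,…,12} summing to 39 is 220.
P(sum = 39) = 220/20736 = 55/5184.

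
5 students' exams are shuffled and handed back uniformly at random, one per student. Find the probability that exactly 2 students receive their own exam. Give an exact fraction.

Choose which 2 of the 5 are fixed: C(5,2) = 10 ways.
The remaining 3 must have no fixed point: D(3) = 2.
P = 10·2/120 = 1/6.

1/6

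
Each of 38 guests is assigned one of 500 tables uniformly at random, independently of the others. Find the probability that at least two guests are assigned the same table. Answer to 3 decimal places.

0.764

It's easier to compute the probability that all 38 are distinct.
P(all distinct) = 500/500 · 499/500 · ··· · 463/500 ≈ 0.236.
So the probability of at least one match is 1 − 0.236 = 0.764.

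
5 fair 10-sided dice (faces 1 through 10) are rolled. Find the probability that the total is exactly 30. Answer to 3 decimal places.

0.056

There are 10^5 = 100000 equally likely outcomes.
The number of ordered 5-tuples from {1,…,10} summing to 30 is 5631.
P(sum = 30) = 5631/100000 ≈ 0.056.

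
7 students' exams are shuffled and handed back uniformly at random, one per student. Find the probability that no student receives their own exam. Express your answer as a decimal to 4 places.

0.3679

This is the derangement probability: permutations of 7 with no fixed point.
D(7) = 7! · (1 − 1/1! + 1/2! − ··· + (−1)^7/7!) = 1854.
P = 1854/5040 = 103/280 ≈ 0.3679.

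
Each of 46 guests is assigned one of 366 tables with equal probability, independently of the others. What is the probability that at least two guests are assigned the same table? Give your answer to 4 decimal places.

It's easier to compute the probability that all 46 are distinct.
P(all distinct) = 366/366 · 365/366 · ··· · 321/366 ≈ 0.0522.
So the probability of at least one match is 1 − 0.0522 = 0.9478.

0.9478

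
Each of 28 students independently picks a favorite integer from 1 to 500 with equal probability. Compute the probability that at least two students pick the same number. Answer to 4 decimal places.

0.5371

It's easier to compute the probability that all 28 are distinct.
P(all distinct) = 500/500 · 499/500 · ··· · 473/500 ≈ 0.4629.
So the probability of at least one match is 1 − 0.4629 = 0.5371.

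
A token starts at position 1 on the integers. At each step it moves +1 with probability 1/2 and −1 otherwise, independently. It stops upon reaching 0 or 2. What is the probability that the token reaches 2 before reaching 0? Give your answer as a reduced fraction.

With a fair step, P(i) = ½P(i−1) + ½P(i+1) with P(0)=0, P(2)=1 has the linear solution P(i) = i/2.
P(1) = 1/2.

1/2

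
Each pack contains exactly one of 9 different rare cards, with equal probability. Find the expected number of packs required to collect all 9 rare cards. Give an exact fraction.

After i distinct types are collected, each trial gives a new one with probability (9−i)/9, so the expected wait for the next new type is 9/(9−i).
E = 9/9 + 9/8 + 9/7 + 9/6 + 9/5 + 9/4 + 9/3 + 9/2 + 9/1 = 7129/280.

7129/280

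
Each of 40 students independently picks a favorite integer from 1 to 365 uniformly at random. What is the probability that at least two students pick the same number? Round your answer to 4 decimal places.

0.8912

It's easier to compute the probability that all 40 are distinct.
P(all distinct) = 365/365 · 364/365 · ··· · 326/365 ≈ 0.1088.
So the probability of at least one match is 1 − 0.1088 = 0.8912.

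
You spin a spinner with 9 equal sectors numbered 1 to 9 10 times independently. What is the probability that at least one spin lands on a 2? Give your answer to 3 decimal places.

0.692

P(no spin lands on a 2) = (8/9)^10 ≈ 0.308.
P(at least one) = 1 − 0.308 = 0.692.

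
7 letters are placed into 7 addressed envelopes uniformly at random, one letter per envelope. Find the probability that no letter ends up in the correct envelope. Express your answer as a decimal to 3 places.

0.368

This is the derangement probability: permutations of 7 with no fixed point.
D(7) = 7! · (1 − 1/1! + 1/2! − ··· + (−1)^7/7!) = 1854.
P = 1854/5040 = 103/280 ≈ 0.368.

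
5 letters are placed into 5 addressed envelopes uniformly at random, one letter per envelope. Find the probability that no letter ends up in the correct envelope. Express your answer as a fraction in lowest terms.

11/30

This is the derangement probability: permutations of 5 with no fixed point.
D(5) = 5! · (1 − 1/1! + 1/2! − ··· + (−1)^5/5!) = 44.
P = 44/120 = 11/30.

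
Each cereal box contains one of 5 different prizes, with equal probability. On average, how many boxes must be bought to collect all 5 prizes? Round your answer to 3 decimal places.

11.417

After i distinct types are collected, each trial gives a new one with probability (5−i)/5, so the expected wait for the next new type is 5/(5−i).
E = 5/5 + 5/4 + 5/3 + 5/2 + 5/1 = 137/12 ≈ 11.417.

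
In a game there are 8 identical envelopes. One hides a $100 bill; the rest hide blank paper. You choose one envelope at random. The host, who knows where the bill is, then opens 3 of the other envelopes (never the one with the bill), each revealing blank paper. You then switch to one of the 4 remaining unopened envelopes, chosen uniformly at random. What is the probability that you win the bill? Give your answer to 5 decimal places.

0.21875

Your original envelope holds the bill with probability 1/8, so the other 7 collectively hold it with probability 7/8.
The host can always find 3 empty envelopes to open, so the reveals don't change that 7/8; it is now spread over the 4 remaining unopened envelopes.
P(win by switching) = (7/8) · (1/4) = 7/32 ≈ 0.21875.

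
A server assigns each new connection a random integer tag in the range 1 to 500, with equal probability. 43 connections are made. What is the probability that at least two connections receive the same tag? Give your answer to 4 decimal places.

0.8442

It's easier to compute the probability that all 43 are distinct.
P(all distinct) = 500/500 · 499/500 · ··· · 458/500 ≈ 0.1558.
So the probability of at least one match is 1 − 0.1558 = 0.8442.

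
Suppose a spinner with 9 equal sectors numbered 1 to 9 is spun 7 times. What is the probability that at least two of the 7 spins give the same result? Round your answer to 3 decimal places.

P(all 7 different) = 9/9 · 8/9 · ··· · 3/9 ≈ 0.038.
P(at least two equal) = 1 − 0.038 = 0.962.

0.962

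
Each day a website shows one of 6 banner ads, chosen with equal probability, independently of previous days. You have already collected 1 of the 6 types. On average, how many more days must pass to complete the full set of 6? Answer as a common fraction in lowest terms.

Starting from 1 distinct type, each trial gives a new one with probability (6−i)/6 when i types are held, so the wait for the next new type is 6/(6−i).
E = 6/5 + 6/4 + 6/3 + 6/2 + 6/1 = 137/10.

137/10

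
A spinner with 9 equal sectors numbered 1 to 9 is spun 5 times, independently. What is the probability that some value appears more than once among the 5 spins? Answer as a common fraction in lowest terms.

1627/2187

P(all 5 different) = 9/9 · 8/9 · ··· · 5/9 = 560/2187.
P(at least two equal) = 1 − 560/2187 = 1627/2187.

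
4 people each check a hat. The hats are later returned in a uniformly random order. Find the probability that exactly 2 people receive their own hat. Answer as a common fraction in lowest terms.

Choose which 2 of the 4 are fixed: C(4,2) = 6 ways.
The remaining 2 must have no fixed point: D(2) = 1.
P = 6·1/24 = 1/4.

1/4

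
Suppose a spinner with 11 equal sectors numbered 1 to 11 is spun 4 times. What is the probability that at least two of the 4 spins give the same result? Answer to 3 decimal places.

P(all 4 different) = 11/11 · 10/11 · ··· · 8/11 ≈ 0.541.
P(at least two equal) = 1 − 0.541 = 0.459.

0.459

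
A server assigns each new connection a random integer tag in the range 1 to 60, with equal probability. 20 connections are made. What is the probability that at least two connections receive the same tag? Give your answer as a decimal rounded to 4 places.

0.9721

It's easier to compute the probability that all 20 are distinct.
P(all distinct) = 60/60 · 59/60 · ··· · 41/60 ≈ 0.0279.
So the probability of at least one match is 1 − 0.0279 = 0.9721.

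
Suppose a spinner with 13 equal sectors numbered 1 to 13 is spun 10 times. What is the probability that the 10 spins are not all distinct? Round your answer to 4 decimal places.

0.9925

P(all 10 different) = 13/13 · 12/13 · ··· · 4/13 ≈ 0.0075.
P(at least two equal) = 1 − 0.0075 = 0.9925.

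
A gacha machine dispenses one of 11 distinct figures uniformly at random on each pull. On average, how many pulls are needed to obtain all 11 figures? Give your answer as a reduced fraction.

After i distinct types are collected, each trial gives a new one with probability (11−i)/11, so the expected wait for the next new type is 11/(11−i).
E = 11/11 + 11/10 + 11/9 + 11/8 + 11/7 + 11/6 + 11/5 + 11/4 + 11/3 + 11/2 + 11/1 = 83711/2520.

83711/2520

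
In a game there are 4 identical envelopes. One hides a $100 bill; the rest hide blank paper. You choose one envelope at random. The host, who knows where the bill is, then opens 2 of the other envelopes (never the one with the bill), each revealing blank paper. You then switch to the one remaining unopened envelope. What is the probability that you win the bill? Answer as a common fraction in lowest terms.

3/4

Your original envelope holds the bill with probability 1/4, so the other 3 collectively hold it with probability 3/4.
The host can always find 2 empty envelopes to open, so the reveals don't change that 3/4; it is now spread over the 1 remaining unopened envelope.
P(win by switching) = (3/4) · (1/1) = 3/4.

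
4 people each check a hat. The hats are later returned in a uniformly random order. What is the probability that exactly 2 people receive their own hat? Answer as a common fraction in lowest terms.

1/4

Choose which 2 of the 4 are fixed: C(4,2) = 6 ways.
The remaining 2 must have no fixed point: D(2) = 1.
P = 6·1/24 = 1/4.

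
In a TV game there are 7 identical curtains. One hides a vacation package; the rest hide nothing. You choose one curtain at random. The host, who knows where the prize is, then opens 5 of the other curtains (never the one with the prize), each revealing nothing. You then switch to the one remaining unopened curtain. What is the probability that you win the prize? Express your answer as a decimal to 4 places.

Your original curtain holds the prize with probability 1/7, so the other 6 collectively hold it with probability 6/7.
The host can always find 5 empty curtains to open, so the reveals don't change that 6/7; it is now spread over the 1 remaining unopened curtain.
P(win by switching) = (6/7) · (1/1) = 6/7 ≈ 0.8571.

0.8571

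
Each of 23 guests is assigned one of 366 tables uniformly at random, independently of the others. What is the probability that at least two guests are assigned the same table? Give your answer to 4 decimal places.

0.5063

It's easier to compute the probability that all 23 are distinct.
P(all distinct) = 366/366 · 365/366 · ··· · 344/366 ≈ 0.4937.
So the probability of at least one match is 1 − 0.4937 = 0.5063.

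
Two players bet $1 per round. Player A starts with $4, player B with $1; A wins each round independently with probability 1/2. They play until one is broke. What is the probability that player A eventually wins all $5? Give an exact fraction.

4/5

With a fair step, P(i) = ½P(i−1) + ½P(i+1) with P(0)=0, P(5)=1 has the linear solution P(i) = i/5.
P(4) = 4/5.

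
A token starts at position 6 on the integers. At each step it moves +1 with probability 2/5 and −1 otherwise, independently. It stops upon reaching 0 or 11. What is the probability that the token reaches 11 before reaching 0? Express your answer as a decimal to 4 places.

Let r = q/p = (3/5)/(2/5) = 3/2. The recurrence P(i) = p·P(i+1) + q·P(i−1) with P(0)=0, P(11)=1 gives P(i) = (1 − r^i)/(1 − r^11).
P(6) = (1 − (3/2)^6) / (1 − (3/2)^11) = 21280/175099 ≈ 0.1215.

0.1215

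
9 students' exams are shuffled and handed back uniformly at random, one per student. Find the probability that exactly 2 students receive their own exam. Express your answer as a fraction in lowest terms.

103/560

Choose which 2 of the 9 are fixed: C(9,2) = 36 ways.
The remaining 7 must have no fixed point: D(7) = 1854.
P = 36·1854/362880 = 103/560.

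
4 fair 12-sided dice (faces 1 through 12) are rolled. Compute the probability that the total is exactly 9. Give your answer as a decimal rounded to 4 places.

There are 12^4 = 20736 equally likely outcomes.
The number of ordered 4-tuples from {1,…,12} summing to 9 is 56.
P(sum = 9) = 56/20736 = 7/2592 ≈ 0.0027.

0.0027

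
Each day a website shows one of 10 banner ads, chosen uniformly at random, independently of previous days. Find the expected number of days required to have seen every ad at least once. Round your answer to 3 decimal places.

29.290

After i distinct types are collected, each trial gives a new one with probability (10−i)/10, so the expected wait for the next new type is 10/(10−i).
E = 10/10 + 10/9 + 10/8 + 10/7 + 10/6 + 10/5 + 10/4 + 10/3 + 10/2 + 10/1 = 7381/252 ≈ 29.290.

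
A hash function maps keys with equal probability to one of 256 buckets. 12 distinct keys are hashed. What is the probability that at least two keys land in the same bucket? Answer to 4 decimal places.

It's easier to compute the probability that all 12 are distinct.
P(all distinct) = 256/256 · 255/256 · ··· · 245/256 ≈ 0.7697.
So the probability of at least one match is 1 − 0.7697 = 0.2303.

0.2303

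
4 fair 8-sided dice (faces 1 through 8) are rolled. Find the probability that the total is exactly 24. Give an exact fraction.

161/4096

There are 8^4 = 4096 equally likely outcomes.
The number of ordered 4-tuples from {1,…,8} summing to 24 is 161.
P(sum = 24) = 161/4096.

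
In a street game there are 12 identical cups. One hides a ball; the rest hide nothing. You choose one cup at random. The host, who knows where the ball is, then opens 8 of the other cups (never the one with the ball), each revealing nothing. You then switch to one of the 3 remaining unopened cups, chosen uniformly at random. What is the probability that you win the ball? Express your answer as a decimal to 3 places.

0.306

Your original cup holds the ball with probability 1/12, so the other 11 collectively hold it with probability 11/12.
The host can always find 8 empty cups to open, so the reveals don't change that 11/12; it is now spread over the 3 remaining unopened cups.
P(win by switching) = (11/12) · (1/3) = 11/36 ≈ 0.306.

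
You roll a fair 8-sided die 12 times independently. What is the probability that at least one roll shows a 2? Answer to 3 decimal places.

P(no roll shows a 2) = (7/8)^12 ≈ 0.201.
P(at least one) = 1 − 0.201 = 0.799.

0.799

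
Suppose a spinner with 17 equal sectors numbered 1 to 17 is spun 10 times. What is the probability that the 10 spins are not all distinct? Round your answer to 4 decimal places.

P(all 10 different) = 17/17 · 16/17 · ··· · 8/17 ≈ 0.0350.
P(at least two equal) = 1 − 0.0350 = 0.9650.

0.9650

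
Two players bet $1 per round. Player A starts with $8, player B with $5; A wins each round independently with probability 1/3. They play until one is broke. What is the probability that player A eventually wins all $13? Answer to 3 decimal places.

0.031

Let r = q/p = (2/3)/(1/3) = 2. The recurrence P(i) = p·P(i+1) + q·P(i−1) with P(0)=0, P(13)=1 gives P(i) = (1 − r^i)/(1 − r^13).
P(8) = (1 − (2)^8) / (1 − (2)^13) = 255/8191 ≈ 0.031.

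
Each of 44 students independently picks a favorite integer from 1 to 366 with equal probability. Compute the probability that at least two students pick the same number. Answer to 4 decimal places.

0.9324

It's easier to compute the probability that all 44 are distinct.
P(all distinct) = 366/366 · 365/366 · ··· · 323/366 ≈ 0.0676.
So the probability of at least one match is 1 − 0.0676 = 0.9324.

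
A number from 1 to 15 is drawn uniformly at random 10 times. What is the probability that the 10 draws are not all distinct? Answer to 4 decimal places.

P(all 10 different) = 15/15 · 14/15 · ··· · 6/15 ≈ 0.0189.
P(at least two equal) = 1 − 0.0189 = 0.9811.

0.9811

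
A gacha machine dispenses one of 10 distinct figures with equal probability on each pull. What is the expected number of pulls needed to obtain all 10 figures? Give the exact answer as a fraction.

After i distinct types are collected, each trial gives a new one with probability (10−i)/10, so the expected wait for the next new type is 10/(10−i).
E = 10/10 + 10/9 + 10/8 + 10/7 + 10/6 + 10/5 + 10/4 + 10/3 + 10/2 + 10/1 = 7381/252.

7381/252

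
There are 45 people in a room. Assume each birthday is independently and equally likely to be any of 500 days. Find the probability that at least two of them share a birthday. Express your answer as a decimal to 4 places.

0.8702

It's easier to compute the probability that all 45 are distinct.
P(all distinct) = 500/500 · 499/500 · ··· · 456/500 ≈ 0.1298.
So the probability of at least one match is 1 − 0.1298 = 0.8702.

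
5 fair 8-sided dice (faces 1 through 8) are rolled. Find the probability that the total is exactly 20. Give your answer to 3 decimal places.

There are 8^5 = 32768 equally likely outcomes.
The number of ordered 5-tuples from {1,…,8} summing to 20 is 2226.
P(sum = 20) = 2226/32768 = 1113/16384 ≈ 0.068.

0.068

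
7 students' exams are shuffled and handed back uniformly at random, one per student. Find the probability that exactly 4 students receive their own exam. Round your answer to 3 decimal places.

0.014

Choose which 4 of the 7 are fixed: C(7,4) = 35 ways.
The remaining 3 must have no fixed point: D(3) = 2.
P = 35·2/5040 = 1/72 ≈ 0.014.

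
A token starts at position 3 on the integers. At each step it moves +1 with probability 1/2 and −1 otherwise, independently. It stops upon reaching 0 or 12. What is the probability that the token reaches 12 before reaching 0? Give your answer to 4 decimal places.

0.2500

With a fair step, P(i) = ½P(i−1) + ½P(i+1) with P(0)=0, P(12)=1 has the linear solution P(i) = i/12.
P(3) = 3/12 = 1/4 ≈ 0.2500.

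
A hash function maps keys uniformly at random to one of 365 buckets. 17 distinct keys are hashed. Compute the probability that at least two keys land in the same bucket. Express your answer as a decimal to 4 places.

It's easier to compute the probability that all 17 are distinct.
P(all distinct) = 365/365 · 364/365 · ··· · 349/365 ≈ 0.6850.
So the probability of at least one match is 1 − 0.6850 = 0.3150.

0.3150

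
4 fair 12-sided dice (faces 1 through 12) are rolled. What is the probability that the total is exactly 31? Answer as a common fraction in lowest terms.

There are 12^4 = 20736 equally likely outcomes.
The number of ordered 4-tuples from {1,…,12} summing to 31 is 916.
P(sum = 31) = 916/20736 = 229/5184.

229/5184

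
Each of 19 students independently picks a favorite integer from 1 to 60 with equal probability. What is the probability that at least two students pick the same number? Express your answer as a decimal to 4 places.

It's easier to compute the probability that all 19 are distinct.
P(all distinct) = 60/60 · 59/60 · ··· · 42/60 ≈ 0.0408.
So the probability of at least one match is 1 − 0.0408 = 0.9592.

0.9592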